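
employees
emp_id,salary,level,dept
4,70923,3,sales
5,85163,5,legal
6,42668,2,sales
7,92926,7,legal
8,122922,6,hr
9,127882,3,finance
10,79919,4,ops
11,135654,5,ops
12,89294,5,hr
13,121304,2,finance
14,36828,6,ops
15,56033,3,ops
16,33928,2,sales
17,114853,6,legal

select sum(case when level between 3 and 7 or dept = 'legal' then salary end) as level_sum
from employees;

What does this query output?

emp_id=4: ✓ → 70923
emp_id=5: ✓ → 85163
emp_id=6: ✗
emp_id=7: ✓ → 92926
emp_id=8: ✓ → 122922
emp_id=9: ✓ → 127882
emp_id=10: ✓ → 79919
emp_id=11: ✓ → 135654
emp_id=12: ✓ → 89294
emp_id=13: ✗
emp_id=14: ✓ → 36828
emp_id=15: ✓ → 56033
emp_id=16: ✗
emp_id=17: ✓ → 114853
level_sum = 70923 + 85163 + 92926 + 122922 + 127882 + 79919 + 135654 + 89294 + 36828 + 56033 + 114853 = 1012397

1012397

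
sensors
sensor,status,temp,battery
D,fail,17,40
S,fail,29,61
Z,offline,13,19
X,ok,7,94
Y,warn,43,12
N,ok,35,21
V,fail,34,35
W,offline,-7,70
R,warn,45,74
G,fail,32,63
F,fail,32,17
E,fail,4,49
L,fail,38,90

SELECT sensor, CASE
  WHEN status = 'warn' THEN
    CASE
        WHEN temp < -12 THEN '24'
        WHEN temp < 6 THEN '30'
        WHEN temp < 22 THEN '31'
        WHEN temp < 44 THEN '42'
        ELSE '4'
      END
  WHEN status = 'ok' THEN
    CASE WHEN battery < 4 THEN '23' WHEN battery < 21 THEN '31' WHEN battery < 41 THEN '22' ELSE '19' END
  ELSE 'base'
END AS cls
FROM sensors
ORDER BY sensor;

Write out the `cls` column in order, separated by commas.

sensor=D: status='fail' → outer ELSE → base
sensor=E: status='fail' → outer ELSE → base
sensor=F: status='fail' → outer ELSE → base
sensor=G: status='fail' → outer ELSE → base
sensor=L: status='fail' → outer ELSE → base
sensor=N: status='ok' → inner[battery < 41] → 22
sensor=R: status='warn' → inner[ELSE] → 4
sensor=S: status='fail' → outer ELSE → base
sensor=V: status='fail' → outer ELSE → base
sensor=W: status='offline' → outer ELSE → base
sensor=X: status='ok' → inner[ELSE] → 19
sensor=Y: status='warn' → inner[temp < 44] → 42
sensor=Z: status='offline' → outer ELSE → base

base, base, base, base, base, 22, 4, base, base, base, 19, 42, base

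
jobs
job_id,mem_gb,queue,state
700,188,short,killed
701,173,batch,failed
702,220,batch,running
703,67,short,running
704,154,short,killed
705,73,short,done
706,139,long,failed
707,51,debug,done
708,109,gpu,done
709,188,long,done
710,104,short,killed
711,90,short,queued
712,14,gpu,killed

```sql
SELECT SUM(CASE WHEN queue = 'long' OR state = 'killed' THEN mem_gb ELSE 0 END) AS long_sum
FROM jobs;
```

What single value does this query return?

job_id=700: ✓ → 188
job_id=701: ✗
job_id=702: ✗
job_id=703: ✗
job_id=704: ✓ → 154
job_id=705: ✗
job_id=706: ✓ → 139
job_id=707: ✗
job_id=708: ✗
job_id=709: ✓ → 188
job_id=710: ✓ → 104
job_id=711: ✗
job_id=712: ✓ → 14
long_sum = 188 + 154 + 139 + 188 + 104 + 14 = 787

787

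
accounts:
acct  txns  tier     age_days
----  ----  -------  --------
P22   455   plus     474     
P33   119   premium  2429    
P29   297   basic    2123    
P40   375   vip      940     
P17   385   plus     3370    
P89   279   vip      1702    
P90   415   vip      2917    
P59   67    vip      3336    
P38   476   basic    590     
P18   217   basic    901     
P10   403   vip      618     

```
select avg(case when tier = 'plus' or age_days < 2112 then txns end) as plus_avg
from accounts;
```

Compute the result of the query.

370

acct=P22: ✓ → 455
acct=P33: ✗
acct=P29: ✗
acct=P40: ✓ → 375
acct=P17: ✓ → 385
acct=P89: ✓ → 279
acct=P90: ✗
acct=P59: ✗
acct=P38: ✓ → 476
acct=P18: ✓ → 217
acct=P10: ✓ → 403
plus_avg = (455 + 375 + 385 + 279 + 476 + 217 + 403) / 7 = 370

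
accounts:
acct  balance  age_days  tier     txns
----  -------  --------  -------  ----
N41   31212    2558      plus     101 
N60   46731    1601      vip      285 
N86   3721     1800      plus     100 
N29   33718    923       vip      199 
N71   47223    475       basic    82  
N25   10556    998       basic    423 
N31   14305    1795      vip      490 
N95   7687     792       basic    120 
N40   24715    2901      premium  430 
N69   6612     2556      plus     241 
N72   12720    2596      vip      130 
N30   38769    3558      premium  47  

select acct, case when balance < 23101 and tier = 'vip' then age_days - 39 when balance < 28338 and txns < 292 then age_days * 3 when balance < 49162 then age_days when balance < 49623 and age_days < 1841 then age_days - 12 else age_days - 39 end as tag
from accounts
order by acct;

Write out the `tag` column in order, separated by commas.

acct=N25: balance < 49162 → 998
acct=N29: balance < 49162 → 923
acct=N30: balance < 49162 → 3558
acct=N31: balance < 23101 and tier = 'vip' → 1756
acct=N40: balance < 49162 → 2901
acct=N41: balance < 49162 → 2558
acct=N60: balance < 49162 → 1601
acct=N69: balance < 28338 and txns < 292 → 7668
acct=N71: balance < 49162 → 475
acct=N72: balance < 23101 and tier = 'vip' → 2557
acct=N86: balance < 28338 and txns < 292 → 5400
acct=N95: balance < 28338 and txns < 292 → 2376

998, 923, 3558, 1756, 2901, 2558, 1601, 7668, 475, 2557, 5400, 2376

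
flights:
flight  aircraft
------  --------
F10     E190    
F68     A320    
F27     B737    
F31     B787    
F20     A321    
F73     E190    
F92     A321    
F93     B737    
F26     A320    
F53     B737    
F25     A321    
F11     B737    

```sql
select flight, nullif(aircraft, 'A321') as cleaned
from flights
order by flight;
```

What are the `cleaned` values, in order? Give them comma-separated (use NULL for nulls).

flight=F10: aircraft=E190 vs A321: differ → E190
flight=F11: aircraft=B737 vs A321: differ → B737
flight=F20: aircraft=A321 vs A321: equal → NULL
flight=F25: aircraft=A321 vs A321: equal → NULL
flight=F26: aircraft=A320 vs A321: differ → A320
flight=F27: aircraft=B737 vs A321: differ → B737
flight=F31: aircraft=B787 vs A321: differ → B787
flight=F53: aircraft=B737 vs A321: differ → B737
flight=F68: aircraft=A320 vs A321: differ → A320
flight=F73: aircraft=E190 vs A321: differ → E190
flight=F92: aircraft=A321 vs A321: equal → NULL
flight=F93: aircraft=B737 vs A321: differ → B737

E190, B737, NULL, NULL, A320, B737, B787, B737, A320, E190, NULL, B737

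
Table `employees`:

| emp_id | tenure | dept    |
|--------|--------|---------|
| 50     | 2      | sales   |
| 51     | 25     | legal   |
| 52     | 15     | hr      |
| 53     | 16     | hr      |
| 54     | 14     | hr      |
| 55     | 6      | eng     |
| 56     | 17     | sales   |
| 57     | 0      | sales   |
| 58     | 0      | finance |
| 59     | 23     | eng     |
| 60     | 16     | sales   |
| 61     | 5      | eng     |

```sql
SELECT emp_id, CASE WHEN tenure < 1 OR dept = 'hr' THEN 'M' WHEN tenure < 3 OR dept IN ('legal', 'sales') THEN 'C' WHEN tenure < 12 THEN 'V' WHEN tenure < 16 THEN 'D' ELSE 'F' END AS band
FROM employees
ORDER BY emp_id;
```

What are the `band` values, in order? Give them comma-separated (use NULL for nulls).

C, C, M, M, M, V, C, M, M, F, C, V

emp_id=50: tenure < 3 OR dept IN ('legal', 'sales') → C
emp_id=51: tenure < 3 OR dept IN ('legal', 'sales') → C
emp_id=52: tenure < 1 OR dept = 'hr' → M
emp_id=53: tenure < 1 OR dept = 'hr' → M
emp_id=54: tenure < 1 OR dept = 'hr' → M
emp_id=55: tenure < 12 → V
emp_id=56: tenure < 3 OR dept IN ('legal', 'sales') → C
emp_id=57: tenure < 1 OR dept = 'hr' → M
emp_id=58: tenure < 1 OR dept = 'hr' → M
emp_id=59: ELSE → F
emp_id=60: tenure < 3 OR dept IN ('legal', 'sales') → C
emp_id=61: tenure < 12 → V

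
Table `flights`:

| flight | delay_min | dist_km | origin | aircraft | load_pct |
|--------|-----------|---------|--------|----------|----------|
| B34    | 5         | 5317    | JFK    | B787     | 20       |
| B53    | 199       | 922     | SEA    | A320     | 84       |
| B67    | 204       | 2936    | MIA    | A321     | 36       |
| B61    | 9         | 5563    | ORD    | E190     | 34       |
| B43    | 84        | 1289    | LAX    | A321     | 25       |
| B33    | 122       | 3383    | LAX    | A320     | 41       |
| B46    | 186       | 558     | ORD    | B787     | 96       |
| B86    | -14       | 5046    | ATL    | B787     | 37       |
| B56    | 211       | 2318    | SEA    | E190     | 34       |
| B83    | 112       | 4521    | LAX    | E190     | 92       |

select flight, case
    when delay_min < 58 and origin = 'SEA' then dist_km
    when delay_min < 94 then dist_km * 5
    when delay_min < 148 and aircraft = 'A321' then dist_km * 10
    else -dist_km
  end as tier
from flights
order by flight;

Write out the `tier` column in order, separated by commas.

flight=B33: ELSE → -3383
flight=B34: delay_min < 94 → 26585
flight=B43: delay_min < 94 → 6445
flight=B46: ELSE → -558
flight=B53: ELSE → -922
flight=B56: ELSE → -2318
flight=B61: delay_min < 94 → 27815
flight=B67: ELSE → -2936
flight=B83: ELSE → -4521
flight=B86: delay_min < 94 → 25230

-3383, 26585, 6445, -558, -922, -2318, 27815, -2936, -4521, 25230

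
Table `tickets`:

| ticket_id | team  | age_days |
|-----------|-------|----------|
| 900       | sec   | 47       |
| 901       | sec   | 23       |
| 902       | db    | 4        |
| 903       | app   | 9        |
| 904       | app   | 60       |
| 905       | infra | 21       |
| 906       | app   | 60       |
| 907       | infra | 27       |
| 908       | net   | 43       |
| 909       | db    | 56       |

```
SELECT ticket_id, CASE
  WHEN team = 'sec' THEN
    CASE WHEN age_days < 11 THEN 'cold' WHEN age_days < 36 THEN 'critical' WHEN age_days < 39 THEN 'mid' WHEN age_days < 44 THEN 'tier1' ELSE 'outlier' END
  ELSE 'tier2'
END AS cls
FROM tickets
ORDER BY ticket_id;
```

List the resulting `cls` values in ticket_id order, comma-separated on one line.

ticket_id=900: team='sec' → inner[ELSE] → outlier
ticket_id=901: team='sec' → inner[age_days < 36] → critical
ticket_id=902: team='db' → outer ELSE → tier2
ticket_id=903: team='app' → outer ELSE → tier2
ticket_id=904: team='app' → outer ELSE → tier2
ticket_id=905: team='infra' → outer ELSE → tier2
ticket_id=906: team='app' → outer ELSE → tier2
ticket_id=907: team='infra' → outer ELSE → tier2
ticket_id=908: team='net' → outer ELSE → tier2
ticket_id=909: team='db' → outer ELSE → tier2

outlier, critical, tier2, tier2, tier2, tier2, tier2, tier2, tier2, tier2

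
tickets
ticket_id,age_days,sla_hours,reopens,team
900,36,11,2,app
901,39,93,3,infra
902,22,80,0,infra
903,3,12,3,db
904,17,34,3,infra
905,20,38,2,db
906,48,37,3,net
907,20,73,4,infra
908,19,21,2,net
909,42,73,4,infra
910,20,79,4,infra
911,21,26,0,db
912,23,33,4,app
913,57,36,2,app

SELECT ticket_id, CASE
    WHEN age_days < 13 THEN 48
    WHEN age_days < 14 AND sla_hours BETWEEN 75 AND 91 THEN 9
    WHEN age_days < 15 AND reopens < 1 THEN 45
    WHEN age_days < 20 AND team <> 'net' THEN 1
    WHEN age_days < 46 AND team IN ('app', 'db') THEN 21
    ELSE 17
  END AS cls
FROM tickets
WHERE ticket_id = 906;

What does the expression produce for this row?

ticket_id = 906: age_days=48, sla_hours=37, reopens=3, team=net.
age_days < 13 → false
age_days < 14 AND sla_hours BETWEEN 75 AND 91 → false
age_days < 15 AND reopens < 1 → false
age_days < 20 AND team <> 'net' → false
age_days < 46 AND team IN ('app', 'db') → false
No prior WHEN matched → ELSE → 17

17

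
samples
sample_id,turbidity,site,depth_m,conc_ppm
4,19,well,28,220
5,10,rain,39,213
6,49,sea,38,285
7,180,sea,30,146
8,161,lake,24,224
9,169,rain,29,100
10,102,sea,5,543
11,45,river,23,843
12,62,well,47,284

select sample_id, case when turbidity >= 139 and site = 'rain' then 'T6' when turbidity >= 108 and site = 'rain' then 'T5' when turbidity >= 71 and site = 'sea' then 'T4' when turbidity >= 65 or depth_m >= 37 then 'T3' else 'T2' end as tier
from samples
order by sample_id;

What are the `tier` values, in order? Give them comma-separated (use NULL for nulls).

T2, T3, T3, T4, T3, T6, T4, T2, T3

sample_id=4: ELSE → T2
sample_id=5: turbidity >= 65 or depth_m >= 37 → T3
sample_id=6: turbidity >= 65 or depth_m >= 37 → T3
sample_id=7: turbidity >= 71 and site = 'sea' → T4
sample_id=8: turbidity >= 65 or depth_m >= 37 → T3
sample_id=9: turbidity >= 139 and site = 'rain' → T6
sample_id=10: turbidity >= 71 and site = 'sea' → T4
sample_id=11: ELSE → T2
sample_id=12: turbidity >= 65 or depth_m >= 37 → T3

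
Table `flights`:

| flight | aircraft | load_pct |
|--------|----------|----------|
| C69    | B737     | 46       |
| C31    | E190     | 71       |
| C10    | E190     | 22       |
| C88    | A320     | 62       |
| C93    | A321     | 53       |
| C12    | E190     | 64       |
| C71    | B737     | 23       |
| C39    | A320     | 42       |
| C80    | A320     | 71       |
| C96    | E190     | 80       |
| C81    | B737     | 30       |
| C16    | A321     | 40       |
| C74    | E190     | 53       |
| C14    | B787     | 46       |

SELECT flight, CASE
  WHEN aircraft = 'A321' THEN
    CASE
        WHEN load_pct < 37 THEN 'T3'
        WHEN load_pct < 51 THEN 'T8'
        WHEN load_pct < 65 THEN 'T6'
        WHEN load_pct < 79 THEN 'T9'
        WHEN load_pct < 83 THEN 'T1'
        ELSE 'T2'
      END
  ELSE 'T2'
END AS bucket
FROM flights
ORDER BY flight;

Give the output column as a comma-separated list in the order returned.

T2, T2, T2, T8, T2, T2, T2, T2, T2, T2, T2, T2, T6, T2

flight=C10: aircraft='E190' → outer ELSE → T2
flight=C12: aircraft='E190' → outer ELSE → T2
flight=C14: aircraft='B787' → outer ELSE → T2
flight=C16: aircraft='A321' → inner[load_pct < 51] → T8
flight=C31: aircraft='E190' → outer ELSE → T2
flight=C39: aircraft='A320' → outer ELSE → T2
flight=C69: aircraft='B737' → outer ELSE → T2
flight=C71: aircraft='B737' → outer ELSE → T2
flight=C74: aircraft='E190' → outer ELSE → T2
flight=C80: aircraft='A320' → outer ELSE → T2
flight=C81: aircraft='B737' → outer ELSE → T2
flight=C88: aircraft='A320' → outer ELSE → T2
flight=C93: aircraft='A321' → inner[load_pct < 65] → T6
flight=C96: aircraft='E190' → outer ELSE → T2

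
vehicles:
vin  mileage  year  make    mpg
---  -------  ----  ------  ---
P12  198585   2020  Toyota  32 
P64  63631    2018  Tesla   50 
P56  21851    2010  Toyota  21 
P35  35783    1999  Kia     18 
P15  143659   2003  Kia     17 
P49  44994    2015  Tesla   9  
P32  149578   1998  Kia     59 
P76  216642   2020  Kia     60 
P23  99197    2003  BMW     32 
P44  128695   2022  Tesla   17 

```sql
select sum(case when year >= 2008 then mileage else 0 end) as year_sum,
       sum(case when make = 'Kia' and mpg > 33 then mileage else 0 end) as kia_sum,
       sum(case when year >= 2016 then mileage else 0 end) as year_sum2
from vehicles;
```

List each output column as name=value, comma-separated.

[year_sum: year >= 2008]
vin=P12: ✓ → 198585
vin=P64: ✓ → 63631
vin=P56: ✓ → 21851
vin=P35: ✗
vin=P15: ✗
vin=P49: ✓ → 44994
vin=P32: ✗
vin=P76: ✓ → 216642
vin=P23: ✗
vin=P44: ✓ → 128695
year_sum = 198585 + 63631 + 21851 + 44994 + 216642 + 128695 = 674398
—
[kia_sum: make = 'Kia' and mpg > 33]
vin=P12: ✗
vin=P64: ✗
vin=P56: ✗
vin=P35: ✗
vin=P15: ✗
vin=P49: ✗
vin=P32: ✓ → 149578
vin=P76: ✓ → 216642
vin=P23: ✗
vin=P44: ✗
kia_sum = 149578 + 216642 = 366220
—
[year_sum2: year >= 2016]
vin=P12: ✓ → 198585
vin=P64: ✓ → 63631
vin=P56: ✗
vin=P35: ✗
vin=P15: ✗
vin=P49: ✗
vin=P32: ✗
vin=P76: ✓ → 216642
vin=P23: ✗
vin=P44: ✓ → 128695
year_sum2 = 198585 + 63631 + 216642 + 128695 = 607553

year_sum=674398, kia_sum=366220, year_sum2=607553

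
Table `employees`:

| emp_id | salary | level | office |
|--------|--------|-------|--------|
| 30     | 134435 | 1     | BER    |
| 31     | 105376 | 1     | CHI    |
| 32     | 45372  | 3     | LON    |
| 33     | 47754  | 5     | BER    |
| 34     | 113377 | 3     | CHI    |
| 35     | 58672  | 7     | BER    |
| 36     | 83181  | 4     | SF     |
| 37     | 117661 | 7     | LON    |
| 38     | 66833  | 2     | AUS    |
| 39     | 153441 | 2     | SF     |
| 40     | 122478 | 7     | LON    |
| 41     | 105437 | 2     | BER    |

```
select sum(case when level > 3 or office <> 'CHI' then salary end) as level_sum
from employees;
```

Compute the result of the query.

935264

emp_id=30: ✓ → 134435
emp_id=31: ✗
emp_id=32: ✓ → 45372
emp_id=33: ✓ → 47754
emp_id=34: ✗
emp_id=35: ✓ → 58672
emp_id=36: ✓ → 83181
emp_id=37: ✓ → 117661
emp_id=38: ✓ → 66833
emp_id=39: ✓ → 153441
emp_id=40: ✓ → 122478
emp_id=41: ✓ → 105437
level_sum = 134435 + 45372 + 47754 + 58672 + 83181 + 117661 + 66833 + 153441 + 122478 + 105437 = 935264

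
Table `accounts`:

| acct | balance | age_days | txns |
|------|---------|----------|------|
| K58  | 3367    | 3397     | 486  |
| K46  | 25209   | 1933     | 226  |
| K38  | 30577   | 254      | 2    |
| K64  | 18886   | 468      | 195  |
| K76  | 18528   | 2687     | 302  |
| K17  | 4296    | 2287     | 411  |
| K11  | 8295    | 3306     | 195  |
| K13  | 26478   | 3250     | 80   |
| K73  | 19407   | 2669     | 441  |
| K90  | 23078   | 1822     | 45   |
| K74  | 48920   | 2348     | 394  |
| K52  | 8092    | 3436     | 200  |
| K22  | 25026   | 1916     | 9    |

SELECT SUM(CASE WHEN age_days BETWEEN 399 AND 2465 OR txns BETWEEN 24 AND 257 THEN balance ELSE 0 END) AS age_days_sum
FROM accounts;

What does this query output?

188280

acct=K58: ✗
acct=K46: ✓ → 25209
acct=K38: ✗
acct=K64: ✓ → 18886
acct=K76: ✗
acct=K17: ✓ → 4296
acct=K11: ✓ → 8295
acct=K13: ✓ → 26478
acct=K73: ✗
acct=K90: ✓ → 23078
acct=K74: ✓ → 48920
acct=K52: ✓ → 8092
acct=K22: ✓ → 25026
age_days_sum = 25209 + 18886 + 4296 + 8295 + 26478 + 23078 + 48920 + 8092 + 25026 = 188280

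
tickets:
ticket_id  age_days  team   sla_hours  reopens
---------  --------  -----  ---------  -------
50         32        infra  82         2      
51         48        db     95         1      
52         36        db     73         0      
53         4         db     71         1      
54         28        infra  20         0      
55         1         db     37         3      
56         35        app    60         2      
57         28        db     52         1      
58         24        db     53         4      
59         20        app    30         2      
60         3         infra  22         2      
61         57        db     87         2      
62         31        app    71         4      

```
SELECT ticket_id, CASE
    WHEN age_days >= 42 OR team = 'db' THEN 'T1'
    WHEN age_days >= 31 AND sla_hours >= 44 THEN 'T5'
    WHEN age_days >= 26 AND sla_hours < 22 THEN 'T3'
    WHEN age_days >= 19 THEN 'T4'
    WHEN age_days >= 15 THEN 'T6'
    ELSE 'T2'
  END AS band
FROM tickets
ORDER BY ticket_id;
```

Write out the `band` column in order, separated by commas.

ticket_id=50: age_days >= 31 AND sla_hours >= 44 → T5
ticket_id=51: age_days >= 42 OR team = 'db' → T1
ticket_id=52: age_days >= 42 OR team = 'db' → T1
ticket_id=53: age_days >= 42 OR team = 'db' → T1
ticket_id=54: age_days >= 26 AND sla_hours < 22 → T3
ticket_id=55: age_days >= 42 OR team = 'db' → T1
ticket_id=56: age_days >= 31 AND sla_hours >= 44 → T5
ticket_id=57: age_days >= 42 OR team = 'db' → T1
ticket_id=58: age_days >= 42 OR team = 'db' → T1
ticket_id=59: age_days >= 19 → T4
ticket_id=60: ELSE → T2
ticket_id=61: age_days >= 42 OR team = 'db' → T1
ticket_id=62: age_days >= 31 AND sla_hours >= 44 → T5

T5, T1, T1, T1, T3, T1, T5, T1, T1, T4, T2, T1, T5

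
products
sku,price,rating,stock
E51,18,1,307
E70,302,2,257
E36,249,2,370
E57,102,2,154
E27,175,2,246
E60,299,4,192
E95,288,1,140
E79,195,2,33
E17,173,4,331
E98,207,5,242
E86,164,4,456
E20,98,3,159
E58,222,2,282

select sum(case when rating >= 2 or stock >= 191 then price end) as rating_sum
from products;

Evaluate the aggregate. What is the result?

2204

sku=E51: ✓ → 18
sku=E70: ✓ → 302
sku=E36: ✓ → 249
sku=E57: ✓ → 102
sku=E27: ✓ → 175
sku=E60: ✓ → 299
sku=E95: ✗
sku=E79: ✓ → 195
sku=E17: ✓ → 173
sku=E98: ✓ → 207
sku=E86: ✓ → 164
sku=E20: ✓ → 98
sku=E58: ✓ → 222
rating_sum = 18 + 302 + 249 + 102 + 175 + 299 + 195 + 173 + 207 + 164 + 98 + 222 = 2204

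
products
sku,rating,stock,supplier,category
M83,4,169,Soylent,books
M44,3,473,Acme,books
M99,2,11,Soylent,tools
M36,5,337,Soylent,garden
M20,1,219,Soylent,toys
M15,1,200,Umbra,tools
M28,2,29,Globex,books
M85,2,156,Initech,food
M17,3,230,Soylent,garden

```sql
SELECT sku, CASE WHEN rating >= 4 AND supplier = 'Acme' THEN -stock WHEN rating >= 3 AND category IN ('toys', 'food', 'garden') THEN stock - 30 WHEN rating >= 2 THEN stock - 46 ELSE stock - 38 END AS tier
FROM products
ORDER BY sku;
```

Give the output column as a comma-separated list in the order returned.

sku=M15: ELSE → 162
sku=M17: rating >= 3 AND category IN ('toys', 'food', 'garden') → 200
sku=M20: ELSE → 181
sku=M28: rating >= 2 → -17
sku=M36: rating >= 3 AND category IN ('toys', 'food', 'garden') → 307
sku=M44: rating >= 2 → 427
sku=M83: rating >= 2 → 123
sku=M85: rating >= 2 → 110
sku=M99: rating >= 2 → -35

162, 200, 181, -17, 307, 427, 123, 110, -35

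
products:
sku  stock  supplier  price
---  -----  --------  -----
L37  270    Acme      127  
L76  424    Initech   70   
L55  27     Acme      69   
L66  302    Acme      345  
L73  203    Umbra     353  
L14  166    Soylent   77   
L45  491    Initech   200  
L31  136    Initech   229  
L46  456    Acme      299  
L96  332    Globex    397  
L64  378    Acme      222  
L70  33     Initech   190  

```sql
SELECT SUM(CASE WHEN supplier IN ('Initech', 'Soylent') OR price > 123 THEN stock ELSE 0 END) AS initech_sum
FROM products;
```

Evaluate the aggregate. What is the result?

3191

sku=L37: ✓ → 270
sku=L76: ✓ → 424
sku=L55: ✗
sku=L66: ✓ → 302
sku=L73: ✓ → 203
sku=L14: ✓ → 166
sku=L45: ✓ → 491
sku=L31: ✓ → 136
sku=L46: ✓ → 456
sku=L96: ✓ → 332
sku=L64: ✓ → 378
sku=L70: ✓ → 33
initech_sum = 270 + 424 + 302 + 203 + 166 + 491 + 136 + 456 + 332 + 378 + 33 = 3191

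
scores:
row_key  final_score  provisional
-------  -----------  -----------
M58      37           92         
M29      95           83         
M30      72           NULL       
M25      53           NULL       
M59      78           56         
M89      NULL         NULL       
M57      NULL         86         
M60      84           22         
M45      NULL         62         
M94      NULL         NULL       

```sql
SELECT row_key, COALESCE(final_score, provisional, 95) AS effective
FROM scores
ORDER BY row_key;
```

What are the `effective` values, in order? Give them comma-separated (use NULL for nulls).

53, 95, 72, 62, 86, 37, 78, 84, 95, 95

row_key=M25: final_score=53 → 53
row_key=M29: final_score=95 → 95
row_key=M30: final_score=72 → 72
row_key=M45: final_score=NULL, provisional=62 → 62
row_key=M57: final_score=NULL, provisional=86 → 86
row_key=M58: final_score=37 → 37
row_key=M59: final_score=78 → 78
row_key=M60: final_score=84 → 84
row_key=M89: final_score=NULL, provisional=NULL, → literal 95 → 95
row_key=M94: final_score=NULL, provisional=NULL, → literal 95 → 95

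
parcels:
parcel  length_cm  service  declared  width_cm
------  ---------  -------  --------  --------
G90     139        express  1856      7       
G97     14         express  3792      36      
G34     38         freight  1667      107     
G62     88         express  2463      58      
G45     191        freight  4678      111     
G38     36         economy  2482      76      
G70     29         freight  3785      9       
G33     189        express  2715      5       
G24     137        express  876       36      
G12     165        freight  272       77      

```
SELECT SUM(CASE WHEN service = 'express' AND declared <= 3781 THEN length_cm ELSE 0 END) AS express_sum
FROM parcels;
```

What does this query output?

553

parcel=G90: ✓ → 139
parcel=G97: ✗
parcel=G34: ✗
parcel=G62: ✓ → 88
parcel=G45: ✗
parcel=G38: ✗
parcel=G70: ✗
parcel=G33: ✓ → 189
parcel=G24: ✓ → 137
parcel=G12: ✗
express_sum = 139 + 88 + 189 + 137 = 553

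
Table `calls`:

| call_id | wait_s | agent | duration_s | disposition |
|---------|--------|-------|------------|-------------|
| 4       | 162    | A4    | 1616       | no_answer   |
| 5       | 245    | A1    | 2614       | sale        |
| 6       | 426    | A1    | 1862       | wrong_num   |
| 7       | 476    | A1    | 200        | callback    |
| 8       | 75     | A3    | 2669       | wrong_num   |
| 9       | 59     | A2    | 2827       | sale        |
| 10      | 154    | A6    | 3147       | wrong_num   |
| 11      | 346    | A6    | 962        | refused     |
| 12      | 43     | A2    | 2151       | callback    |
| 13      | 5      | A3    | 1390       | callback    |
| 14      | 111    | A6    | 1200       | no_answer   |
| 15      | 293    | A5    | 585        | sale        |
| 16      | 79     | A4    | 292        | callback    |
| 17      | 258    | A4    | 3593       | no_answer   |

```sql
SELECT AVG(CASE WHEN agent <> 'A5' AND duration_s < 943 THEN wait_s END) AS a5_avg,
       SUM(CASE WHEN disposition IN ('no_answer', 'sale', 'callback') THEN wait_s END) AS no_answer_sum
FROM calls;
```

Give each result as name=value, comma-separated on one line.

a5_avg=277.5, no_answer_sum=1731

[a5_avg: agent <> 'A5' AND duration_s < 943]
call_id=4: ✗
call_id=5: ✗
call_id=6: ✗
call_id=7: ✓ → 476
call_id=8: ✗
call_id=9: ✗
call_id=10: ✗
call_id=11: ✗
call_id=12: ✗
call_id=13: ✗
call_id=14: ✗
call_id=15: ✗
call_id=16: ✓ → 79
call_id=17: ✗
a5_avg = (476 + 79) / 2 = 277.5
—
[no_answer_sum: disposition IN ('no_answer', 'sale', 'callback')]
call_id=4: ✓ → 162
call_id=5: ✓ → 245
call_id=6: ✗
call_id=7: ✓ → 476
call_id=8: ✗
call_id=9: ✓ → 59
call_id=10: ✗
call_id=11: ✗
call_id=12: ✓ → 43
call_id=13: ✓ → 5
call_id=14: ✓ → 111
call_id=15: ✓ → 293
call_id=16: ✓ → 79
call_id=17: ✓ → 258
no_answer_sum = 162 + 245 + 476 + 59 + 43 + 5 + 111 + 293 + 79 + 258 = 1731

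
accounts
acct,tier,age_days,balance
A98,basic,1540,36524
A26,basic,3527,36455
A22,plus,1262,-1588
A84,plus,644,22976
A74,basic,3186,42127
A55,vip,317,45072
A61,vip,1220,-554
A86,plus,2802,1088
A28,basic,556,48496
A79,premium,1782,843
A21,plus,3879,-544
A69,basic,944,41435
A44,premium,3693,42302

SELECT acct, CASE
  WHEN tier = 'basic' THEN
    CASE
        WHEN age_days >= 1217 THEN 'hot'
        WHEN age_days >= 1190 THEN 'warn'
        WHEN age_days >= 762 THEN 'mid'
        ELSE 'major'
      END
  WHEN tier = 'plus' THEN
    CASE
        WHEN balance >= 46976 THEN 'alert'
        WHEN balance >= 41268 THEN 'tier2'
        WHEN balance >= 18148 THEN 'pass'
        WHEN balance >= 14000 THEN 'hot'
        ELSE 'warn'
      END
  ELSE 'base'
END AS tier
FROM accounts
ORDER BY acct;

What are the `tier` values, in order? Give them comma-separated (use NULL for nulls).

acct=A21: tier='plus' → inner[ELSE] → warn
acct=A22: tier='plus' → inner[ELSE] → warn
acct=A26: tier='basic' → inner[age_days >= 1217] → hot
acct=A28: tier='basic' → inner[ELSE] → major
acct=A44: tier='premium' → outer ELSE → base
acct=A55: tier='vip' → outer ELSE → base
acct=A61: tier='vip' → outer ELSE → base
acct=A69: tier='basic' → inner[age_days >= 762] → mid
acct=A74: tier='basic' → inner[age_days >= 1217] → hot
acct=A79: tier='premium' → outer ELSE → base
acct=A84: tier='plus' → inner[balance >= 18148] → pass
acct=A86: tier='plus' → inner[ELSE] → warn
acct=A98: tier='basic' → inner[age_days >= 1217] → hot

warn, warn, hot, major, base, base, base, mid, hot, base, pass, warn, hot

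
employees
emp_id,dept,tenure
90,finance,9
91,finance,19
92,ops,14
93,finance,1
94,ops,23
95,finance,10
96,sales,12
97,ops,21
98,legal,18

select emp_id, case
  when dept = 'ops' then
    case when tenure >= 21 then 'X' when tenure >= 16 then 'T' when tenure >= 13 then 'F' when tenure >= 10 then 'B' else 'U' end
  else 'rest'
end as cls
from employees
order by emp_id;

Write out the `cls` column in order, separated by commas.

rest, rest, F, rest, X, rest, rest, X, rest

emp_id=90: dept='finance' → outer ELSE → rest
emp_id=91: dept='finance' → outer ELSE → rest
emp_id=92: dept='ops' → inner[tenure >= 13] → F
emp_id=93: dept='finance' → outer ELSE → rest
emp_id=94: dept='ops' → inner[tenure >= 21] → X
emp_id=95: dept='finance' → outer ELSE → rest
emp_id=96: dept='sales' → outer ELSE → rest
emp_id=97: dept='ops' → inner[tenure >= 21] → X
emp_id=98: dept='legal' → outer ELSE → rest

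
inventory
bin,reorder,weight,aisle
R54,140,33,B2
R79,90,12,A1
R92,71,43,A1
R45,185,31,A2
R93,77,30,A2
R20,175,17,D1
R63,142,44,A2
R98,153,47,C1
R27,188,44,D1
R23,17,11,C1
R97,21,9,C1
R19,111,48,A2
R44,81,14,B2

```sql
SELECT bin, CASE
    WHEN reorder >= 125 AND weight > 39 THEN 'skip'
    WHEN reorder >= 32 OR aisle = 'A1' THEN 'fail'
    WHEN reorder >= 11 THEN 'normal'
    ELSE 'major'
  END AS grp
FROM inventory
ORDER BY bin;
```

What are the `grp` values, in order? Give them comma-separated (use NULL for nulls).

fail, fail, normal, skip, fail, fail, fail, skip, fail, fail, fail, normal, skip

bin=R19: reorder >= 32 OR aisle = 'A1' → fail
bin=R20: reorder >= 32 OR aisle = 'A1' → fail
bin=R23: reorder >= 11 → normal
bin=R27: reorder >= 125 AND weight > 39 → skip
bin=R44: reorder >= 32 OR aisle = 'A1' → fail
bin=R45: reorder >= 32 OR aisle = 'A1' → fail
bin=R54: reorder >= 32 OR aisle = 'A1' → fail
bin=R63: reorder >= 125 AND weight > 39 → skip
bin=R79: reorder >= 32 OR aisle = 'A1' → fail
bin=R92: reorder >= 32 OR aisle = 'A1' → fail
bin=R93: reorder >= 32 OR aisle = 'A1' → fail
bin=R97: reorder >= 11 → normal
bin=R98: reorder >= 125 AND weight > 39 → skip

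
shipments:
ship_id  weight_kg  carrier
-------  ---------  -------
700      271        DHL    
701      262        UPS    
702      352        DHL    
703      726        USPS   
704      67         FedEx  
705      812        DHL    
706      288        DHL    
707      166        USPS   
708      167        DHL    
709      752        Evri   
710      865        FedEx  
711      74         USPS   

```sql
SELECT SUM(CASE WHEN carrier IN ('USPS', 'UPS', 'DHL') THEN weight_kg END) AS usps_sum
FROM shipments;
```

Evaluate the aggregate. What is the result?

ship_id=700: ✓ → 271
ship_id=701: ✓ → 262
ship_id=702: ✓ → 352
ship_id=703: ✓ → 726
ship_id=704: ✗
ship_id=705: ✓ → 812
ship_id=706: ✓ → 288
ship_id=707: ✓ → 166
ship_id=708: ✓ → 167
ship_id=709: ✗
ship_id=710: ✗
ship_id=711: ✓ → 74
usps_sum = 271 + 262 + 352 + 726 + 812 + 288 + 166 + 167 + 74 = 3118

3118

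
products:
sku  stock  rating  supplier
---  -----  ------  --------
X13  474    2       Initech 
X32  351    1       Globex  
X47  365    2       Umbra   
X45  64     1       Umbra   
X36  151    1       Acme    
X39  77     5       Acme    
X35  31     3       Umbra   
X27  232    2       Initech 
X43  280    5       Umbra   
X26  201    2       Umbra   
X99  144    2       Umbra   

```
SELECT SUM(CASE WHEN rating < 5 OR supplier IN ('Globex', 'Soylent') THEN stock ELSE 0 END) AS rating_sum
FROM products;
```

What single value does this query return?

2013

sku=X13: ✓ → 474
sku=X32: ✓ → 351
sku=X47: ✓ → 365
sku=X45: ✓ → 64
sku=X36: ✓ → 151
sku=X39: ✗
sku=X35: ✓ → 31
sku=X27: ✓ → 232
sku=X43: ✗
sku=X26: ✓ → 201
sku=X99: ✓ → 144
rating_sum = 474 + 351 + 365 + 64 + 151 + 31 + 232 + 201 + 144 = 2013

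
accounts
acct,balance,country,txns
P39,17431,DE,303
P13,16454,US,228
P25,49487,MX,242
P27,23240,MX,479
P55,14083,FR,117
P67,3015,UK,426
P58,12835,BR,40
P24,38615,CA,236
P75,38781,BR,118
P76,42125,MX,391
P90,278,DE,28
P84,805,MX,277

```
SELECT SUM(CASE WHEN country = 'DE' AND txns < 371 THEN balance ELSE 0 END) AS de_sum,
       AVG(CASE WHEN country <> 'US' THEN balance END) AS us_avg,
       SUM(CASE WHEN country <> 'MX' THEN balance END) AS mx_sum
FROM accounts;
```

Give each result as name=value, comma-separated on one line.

[de_sum: country = 'DE' AND txns < 371]
acct=P39: ✓ → 17431
acct=P13: ✗
acct=P25: ✗
acct=P27: ✗
acct=P55: ✗
acct=P67: ✗
acct=P58: ✗
acct=P24: ✗
acct=P75: ✗
acct=P76: ✗
acct=P90: ✓ → 278
acct=P84: ✗
de_sum = 17431 + 278 = 17709
—
[us_avg: country <> 'US']
acct=P39: ✓ → 17431
acct=P13: ✗
acct=P25: ✓ → 49487
acct=P27: ✓ → 23240
acct=P55: ✓ → 14083
acct=P67: ✓ → 3015
acct=P58: ✓ → 12835
acct=P24: ✓ → 38615
acct=P75: ✓ → 38781
acct=P76: ✓ → 42125
acct=P90: ✓ → 278
acct=P84: ✓ → 805
us_avg = (17431 + 49487 + 23240 + 14083 + 3015 + 12835 + 38615 + 38781 + 42125 + 278 + 805) / 11 = 21881.3636363636
—
[mx_sum: country <> 'MX']
acct=P39: ✓ → 17431
acct=P13: ✓ → 16454
acct=P25: ✗
acct=P27: ✗
acct=P55: ✓ → 14083
acct=P67: ✓ → 3015
acct=P58: ✓ → 12835
acct=P24: ✓ → 38615
acct=P75: ✓ → 38781
acct=P76: ✗
acct=P90: ✓ → 278
acct=P84: ✗
mx_sum = 17431 + 16454 + 14083 + 3015 + 12835 + 38615 + 38781 + 278 = 141492

de_sum=17709, us_avg=21881.3636363636, mx_sum=141492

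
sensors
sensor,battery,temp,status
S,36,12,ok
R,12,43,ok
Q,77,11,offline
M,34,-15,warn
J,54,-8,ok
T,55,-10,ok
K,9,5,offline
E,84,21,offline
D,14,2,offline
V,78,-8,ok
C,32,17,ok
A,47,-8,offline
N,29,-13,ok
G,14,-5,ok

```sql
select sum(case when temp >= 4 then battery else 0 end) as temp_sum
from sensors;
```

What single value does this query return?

sensor=S: ✓ → 36
sensor=R: ✓ → 12
sensor=Q: ✓ → 77
sensor=M: ✗
sensor=J: ✗
sensor=T: ✗
sensor=K: ✓ → 9
sensor=E: ✓ → 84
sensor=D: ✗
sensor=V: ✗
sensor=C: ✓ → 32
sensor=A: ✗
sensor=N: ✗
sensor=G: ✗
temp_sum = 36 + 12 + 77 + 9 + 84 + 32 = 250

250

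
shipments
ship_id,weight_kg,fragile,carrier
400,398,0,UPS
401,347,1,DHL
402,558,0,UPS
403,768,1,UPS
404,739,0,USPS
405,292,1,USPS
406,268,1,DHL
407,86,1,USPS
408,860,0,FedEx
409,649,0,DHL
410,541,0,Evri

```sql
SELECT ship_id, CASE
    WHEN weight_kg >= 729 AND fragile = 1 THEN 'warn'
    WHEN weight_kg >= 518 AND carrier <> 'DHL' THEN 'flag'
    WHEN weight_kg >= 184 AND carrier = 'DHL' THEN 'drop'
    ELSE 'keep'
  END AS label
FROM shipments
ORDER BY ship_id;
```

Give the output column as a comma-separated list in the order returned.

ship_id=400: ELSE → keep
ship_id=401: weight_kg >= 184 AND carrier = 'DHL' → drop
ship_id=402: weight_kg >= 518 AND carrier <> 'DHL' → flag
ship_id=403: weight_kg >= 729 AND fragile = 1 → warn
ship_id=404: weight_kg >= 518 AND carrier <> 'DHL' → flag
ship_id=405: ELSE → keep
ship_id=406: weight_kg >= 184 AND carrier = 'DHL' → drop
ship_id=407: ELSE → keep
ship_id=408: weight_kg >= 518 AND carrier <> 'DHL' → flag
ship_id=409: weight_kg >= 184 AND carrier = 'DHL' → drop
ship_id=410: weight_kg >= 518 AND carrier <> 'DHL' → flag

keep, drop, flag, warn, flag, keep, drop, keep, flag, drop, flag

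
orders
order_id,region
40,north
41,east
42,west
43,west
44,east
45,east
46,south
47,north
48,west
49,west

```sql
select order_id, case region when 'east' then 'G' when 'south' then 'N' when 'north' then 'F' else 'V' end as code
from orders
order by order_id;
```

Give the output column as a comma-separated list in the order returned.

F, G, V, V, G, G, N, F, V, V

order_id=40: region='north' → F
order_id=41: region='east' → G
order_id=42: ELSE → V
order_id=43: ELSE → V
order_id=44: region='east' → G
order_id=45: region='east' → G
order_id=46: region='south' → N
order_id=47: region='north' → F
order_id=48: ELSE → V
order_id=49: ELSE → V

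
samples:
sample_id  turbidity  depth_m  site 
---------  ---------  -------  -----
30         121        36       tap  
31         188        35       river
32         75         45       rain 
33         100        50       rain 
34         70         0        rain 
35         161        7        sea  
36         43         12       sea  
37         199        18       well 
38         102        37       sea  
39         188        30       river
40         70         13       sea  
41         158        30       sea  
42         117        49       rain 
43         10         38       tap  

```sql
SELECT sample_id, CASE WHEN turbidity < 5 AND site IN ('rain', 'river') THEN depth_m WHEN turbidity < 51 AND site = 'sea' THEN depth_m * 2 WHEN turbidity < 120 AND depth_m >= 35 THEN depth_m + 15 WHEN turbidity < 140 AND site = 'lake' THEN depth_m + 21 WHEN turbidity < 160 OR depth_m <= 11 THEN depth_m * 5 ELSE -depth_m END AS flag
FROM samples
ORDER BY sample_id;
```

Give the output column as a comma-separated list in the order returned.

180, -35, 60, 65, 0, 35, 24, -18, 52, -30, 65, 150, 64, 53

sample_id=30: turbidity < 160 OR depth_m <= 11 → 180
sample_id=31: ELSE → -35
sample_id=32: turbidity < 120 AND depth_m >= 35 → 60
sample_id=33: turbidity < 120 AND depth_m >= 35 → 65
sample_id=34: turbidity < 160 OR depth_m <= 11 → 0
sample_id=35: turbidity < 160 OR depth_m <= 11 → 35
sample_id=36: turbidity < 51 AND site = 'sea' → 24
sample_id=37: ELSE → -18
sample_id=38: turbidity < 120 AND depth_m >= 35 → 52
sample_id=39: ELSE → -30
sample_id=40: turbidity < 160 OR depth_m <= 11 → 65
sample_id=41: turbidity < 160 OR depth_m <= 11 → 150
sample_id=42: turbidity < 120 AND depth_m >= 35 → 64
sample_id=43: turbidity < 120 AND depth_m >= 35 → 53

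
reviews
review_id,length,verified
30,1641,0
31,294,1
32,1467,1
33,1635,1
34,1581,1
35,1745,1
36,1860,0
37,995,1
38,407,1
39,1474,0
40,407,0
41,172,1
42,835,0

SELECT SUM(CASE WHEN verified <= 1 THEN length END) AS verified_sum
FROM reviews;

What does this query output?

review_id=30: ✓ → 1641
review_id=31: ✓ → 294
review_id=32: ✓ → 1467
review_id=33: ✓ → 1635
review_id=34: ✓ → 1581
review_id=35: ✓ → 1745
review_id=36: ✓ → 1860
review_id=37: ✓ → 995
review_id=38: ✓ → 407
review_id=39: ✓ → 1474
review_id=40: ✓ → 407
review_id=41: ✓ → 172
review_id=42: ✓ → 835
verified_sum = 1641 + 294 + 1467 + 1635 + 1581 + 1745 + 1860 + 995 + 407 + 1474 + 407 + 172 + 835 = 14513

14513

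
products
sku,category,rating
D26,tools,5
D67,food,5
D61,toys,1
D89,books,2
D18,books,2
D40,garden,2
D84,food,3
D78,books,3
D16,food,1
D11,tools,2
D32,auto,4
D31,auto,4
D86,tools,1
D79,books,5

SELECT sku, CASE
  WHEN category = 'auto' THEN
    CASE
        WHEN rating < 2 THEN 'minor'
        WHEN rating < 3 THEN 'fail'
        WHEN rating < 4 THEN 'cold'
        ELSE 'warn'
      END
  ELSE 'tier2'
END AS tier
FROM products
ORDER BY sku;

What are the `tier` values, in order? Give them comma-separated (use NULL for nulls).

sku=D11: category='tools' → outer ELSE → tier2
sku=D16: category='food' → outer ELSE → tier2
sku=D18: category='books' → outer ELSE → tier2
sku=D26: category='tools' → outer ELSE → tier2
sku=D31: category='auto' → inner[ELSE] → warn
sku=D32: category='auto' → inner[ELSE] → warn
sku=D40: category='garden' → outer ELSE → tier2
sku=D61: category='toys' → outer ELSE → tier2
sku=D67: category='food' → outer ELSE → tier2
sku=D78: category='books' → outer ELSE → tier2
sku=D79: category='books' → outer ELSE → tier2
sku=D84: category='food' → outer ELSE → tier2
sku=D86: category='tools' → outer ELSE → tier2
sku=D89: category='books' → outer ELSE → tier2

tier2, tier2, tier2, tier2, warn, warn, tier2, tier2, tier2, tier2, tier2, tier2, tier2, tier2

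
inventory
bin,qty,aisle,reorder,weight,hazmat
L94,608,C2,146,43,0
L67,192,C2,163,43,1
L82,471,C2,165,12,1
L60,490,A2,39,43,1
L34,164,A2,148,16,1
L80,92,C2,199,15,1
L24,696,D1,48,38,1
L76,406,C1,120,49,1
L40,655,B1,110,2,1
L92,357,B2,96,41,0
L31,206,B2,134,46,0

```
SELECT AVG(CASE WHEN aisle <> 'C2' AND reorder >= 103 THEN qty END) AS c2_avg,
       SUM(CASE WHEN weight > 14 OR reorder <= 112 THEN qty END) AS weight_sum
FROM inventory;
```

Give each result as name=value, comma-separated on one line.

[c2_avg: aisle <> 'C2' AND reorder >= 103]
bin=L94: ✗
bin=L67: ✗
bin=L82: ✗
bin=L60: ✗
bin=L34: ✓ → 164
bin=L80: ✗
bin=L24: ✗
bin=L76: ✓ → 406
bin=L40: ✓ → 655
bin=L92: ✗
bin=L31: ✓ → 206
c2_avg = (164 + 406 + 655 + 206) / 4 = 357.75
—
[weight_sum: weight > 14 OR reorder <= 112]
bin=L94: ✓ → 608
bin=L67: ✓ → 192
bin=L82: ✗
bin=L60: ✓ → 490
bin=L34: ✓ → 164
bin=L80: ✓ → 92
bin=L24: ✓ → 696
bin=L76: ✓ → 406
bin=L40: ✓ → 655
bin=L92: ✓ → 357
bin=L31: ✓ → 206
weight_sum = 608 + 192 + 490 + 164 + 92 + 696 + 406 + 655 + 357 + 206 = 3866

c2_avg=357.75, weight_sum=3866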